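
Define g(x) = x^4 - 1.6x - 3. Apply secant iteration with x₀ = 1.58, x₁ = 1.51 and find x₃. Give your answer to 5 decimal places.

1.52751

g(1.58) = 0.7040130, g(1.51) = -0.2171440
x₂ = 1.5100000 − (-0.2171440)·(1.5100000 − 1.5800000) / (-0.2171440 − 0.7040130) = 1.5100000 − (0.0152001)/(-0.9211570) = 1.5265011
g(1.5265011) = -0.0125439
x₃ = 1.5265011 − (-0.0125439)·(1.5265011 − 1.5100000) / (-0.0125439 − (-0.2171440)) = 1.5265011 − (-0.0002070)/(0.2046001) = 1.5275127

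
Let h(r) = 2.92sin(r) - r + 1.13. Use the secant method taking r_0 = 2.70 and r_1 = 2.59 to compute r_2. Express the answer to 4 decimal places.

h(2.70) = -0.322051, h(2.59) = 0.070209
r_2 = 2.590000 − 0.070209·(2.590000 − 2.700000) / (0.070209 − (-0.322051)) = 2.590000 − (-0.007723)/(0.392260) = 2.609689

2.6097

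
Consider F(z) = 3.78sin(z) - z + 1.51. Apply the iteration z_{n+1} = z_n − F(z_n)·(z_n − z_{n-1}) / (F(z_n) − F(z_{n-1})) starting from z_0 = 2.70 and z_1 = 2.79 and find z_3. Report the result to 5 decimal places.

F(2.70) = 0.4254959, F(2.79) = 0.0218073
z_2 = 2.7900000 − 0.0218073·(2.7900000 − 2.7000000) / (0.0218073 − 0.4254959) = 2.7900000 − (0.0019627)/(-0.4036886) = 2.7948618
F(2.7948618) = -0.0003232
z_3 = 2.7948618 − (-0.0003232)·(2.7948618 − 2.7900000) / (-0.0003232 − 0.0218073) = 2.7948618 − (-0.0000016)/(-0.0221305) = 2.7947908

2.79479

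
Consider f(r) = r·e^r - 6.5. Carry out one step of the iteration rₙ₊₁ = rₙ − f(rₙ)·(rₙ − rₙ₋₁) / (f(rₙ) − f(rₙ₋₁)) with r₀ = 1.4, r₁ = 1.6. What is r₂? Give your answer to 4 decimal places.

f(1.4) = -0.822720, f(1.6) = 1.424852
r₂ = 1.600000 − 1.424852·(1.600000 − 1.400000) / (1.424852 − (-0.822720)) = 1.600000 − (0.284970)/(2.247572) = 1.473210

1.4732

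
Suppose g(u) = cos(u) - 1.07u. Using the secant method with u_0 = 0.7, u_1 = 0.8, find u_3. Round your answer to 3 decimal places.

g(0.7) = 0.01584, g(0.8) = -0.15929
u_2 = 0.80000 − (-0.15929)·(0.80000 − 0.70000) / (-0.15929 − 0.01584) = 0.80000 − (-0.01593)/(-0.17514) = 0.70905
g(0.70905) = 0.00030
u_3 = 0.70905 − 0.00030·(0.70905 − 0.80000) / (0.00030 − (-0.15929)) = 0.70905 − (-0.00003)/(0.15960) = 0.70922

0.709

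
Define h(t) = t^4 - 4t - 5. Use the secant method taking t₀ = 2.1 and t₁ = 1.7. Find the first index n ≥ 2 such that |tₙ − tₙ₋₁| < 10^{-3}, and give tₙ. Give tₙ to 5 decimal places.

h(2.1) = 6.0481000, h(1.7) = -3.4479000
t₂ = 1.7000000 − (-3.4479000)·(-0.4000000)/(-9.4960000) = 1.8452359;  |Δ| = 0.1452359
h(1.8452359) = -0.7876303
t₃ = 1.8452359 − (-0.7876303)·(0.1452359)/(2.6602697) = 1.8882361;  |Δ| = 0.0430002
h(1.8882361) = 0.1593866
t₄ = 1.8882361 − 0.1593866·(0.0430002)/(0.9470169) = 1.8809990;  |Δ| = 0.0072371
h(1.8809990) = -0.0054392
t₅ = 1.8809990 − (-0.0054392)·(-0.0072371)/(-0.1648259) = 1.8812378;  |Δ| = 0.0002388
|t₅ − t₄| = 0.0002388 < 10^{-3}

n = 5, tₙ = 1.88124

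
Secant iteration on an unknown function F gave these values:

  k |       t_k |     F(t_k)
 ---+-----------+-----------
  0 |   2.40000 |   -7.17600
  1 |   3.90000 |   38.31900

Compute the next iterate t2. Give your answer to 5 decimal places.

t2 = 3.90000 − 38.31900·(3.90000 − 2.40000) / (38.31900 − (-7.17600))
   = 3.90000 − (57.4785000)/(45.4950000) = 2.6365974

2.63660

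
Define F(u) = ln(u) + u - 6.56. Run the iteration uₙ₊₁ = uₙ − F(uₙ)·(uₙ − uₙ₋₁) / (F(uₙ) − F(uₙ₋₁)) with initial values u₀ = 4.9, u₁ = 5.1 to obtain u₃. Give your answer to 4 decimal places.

F(4.9) = -0.070765, F(5.1) = 0.169241
u₂ = 5.100000 − 0.169241·(5.100000 − 4.900000) / (0.169241 − (-0.070765)) = 5.100000 − (0.033848)/(0.240005) = 4.958969
F(4.958969) = 0.000167
u₃ = 4.958969 − 0.000167·(4.958969 − 5.100000) / (0.000167 − 0.169241) = 4.958969 − (-0.000024)/(-0.169073) = 4.958830

4.9588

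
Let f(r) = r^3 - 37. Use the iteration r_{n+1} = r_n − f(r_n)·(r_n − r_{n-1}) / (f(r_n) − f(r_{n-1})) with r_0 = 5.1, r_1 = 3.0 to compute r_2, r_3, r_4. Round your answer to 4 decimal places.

f(5.1) = 95.651000, f(3.0) = -10.000000
r_2 = 3.000000 − (-10.000000)·(3.000000 − 5.100000) / (-10.000000 − 95.651000) = 3.000000 − (21.000000)/(-105.651000) = 3.198768
f(3.198768) = -4.269844
r_3 = 3.198768 − (-4.269844)·(3.198768 − 3.000000) / (-4.269844 − (-10.000000)) = 3.198768 − (-0.848707)/(5.730156) = 3.346880
f(3.346880) = 0.490429
r_4 = 3.346880 − 0.490429·(3.346880 − 3.198768) / (0.490429 − (-4.269844)) = 3.346880 − (0.072639)/(4.760272) = 3.331621

3.1988, 3.3469, 3.3316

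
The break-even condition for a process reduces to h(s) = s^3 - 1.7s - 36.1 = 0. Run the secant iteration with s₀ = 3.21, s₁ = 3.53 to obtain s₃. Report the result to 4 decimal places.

h(3.21) = -8.480839, h(3.53) = 1.885977
s₂ = 3.530000 − 1.885977·(3.530000 − 3.210000) / (1.885977 − (-8.480839)) = 3.530000 − (0.603513)/(10.366816) = 3.471784
h(3.471784) = -0.155627
s₃ = 3.471784 − (-0.155627)·(3.471784 − 3.530000) / (-0.155627 − 1.885977) = 3.471784 − (0.009060)/(-2.041604) = 3.476222

3.4762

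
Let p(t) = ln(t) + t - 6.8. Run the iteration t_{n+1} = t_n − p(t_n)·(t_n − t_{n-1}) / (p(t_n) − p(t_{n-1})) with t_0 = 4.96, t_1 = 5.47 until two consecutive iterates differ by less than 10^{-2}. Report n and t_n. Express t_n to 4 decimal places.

n = 3, t_n = 5.1592

p(4.96) = -0.238594, p(5.47) = 0.369279
t_2 = 5.470000 − 0.369279·(0.510000)/(0.607873) = 5.160178;  |Δ| = 0.309822
p(5.160178) = 0.001150
t_3 = 5.160178 − 0.001150·(-0.309822)/(-0.368129) = 5.159211;  |Δ| = 0.000968
|t_3 − t_2| = 0.000968 < 10^{-2}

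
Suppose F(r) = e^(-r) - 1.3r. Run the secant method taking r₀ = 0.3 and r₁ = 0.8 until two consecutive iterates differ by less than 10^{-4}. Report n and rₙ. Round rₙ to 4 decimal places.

n = 5, rₙ = 0.4773

F(0.3) = 0.350818, F(0.8) = -0.590671
r₂ = 0.800000 − (-0.590671)·(0.500000)/(-0.941489) = 0.486310;  |Δ| = 0.313690
F(0.486310) = -0.017312
r₃ = 0.486310 − (-0.017312)·(-0.313690)/(0.573359) = 0.476839;  |Δ| = 0.009472
F(0.476839) = 0.000853
r₄ = 0.476839 − 0.000853·(-0.009472)/(0.018165) = 0.477283;  |Δ| = 0.000445
F(0.477283) = -0.000001
r₅ = 0.477283 − (-0.000001)·(0.000445)/(-0.000854) = 0.477282;  |Δ| = 0.000001
|r₅ − r₄| = 0.000001 < 10^{-4}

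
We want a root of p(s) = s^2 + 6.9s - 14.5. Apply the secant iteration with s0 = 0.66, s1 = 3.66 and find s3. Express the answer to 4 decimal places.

p(0.66) = -9.510400, p(3.66) = 24.149600
s2 = 3.660000 − 24.149600·(3.660000 − 0.660000) / (24.149600 − (-9.510400)) = 3.660000 − (72.448800)/(33.660000) = 1.507629
p(1.507629) = -1.824412
s3 = 1.507629 − (-1.824412)·(1.507629 − 3.660000) / (-1.824412 − 24.149600) = 1.507629 − (3.926812)/(-25.974012) = 1.658812

1.6588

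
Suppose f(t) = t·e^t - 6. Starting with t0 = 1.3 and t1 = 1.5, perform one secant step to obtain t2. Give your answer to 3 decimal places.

f(1.3) = -1.22991, f(1.5) = 0.72253
t2 = 1.50000 − 0.72253·(1.50000 − 1.30000) / (0.72253 − (-1.22991)) = 1.50000 − (0.14451)/(1.95245) = 1.42599

1.426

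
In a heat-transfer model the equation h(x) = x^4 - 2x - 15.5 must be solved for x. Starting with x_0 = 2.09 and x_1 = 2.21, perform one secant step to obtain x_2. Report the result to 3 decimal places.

2.106

h(2.09) = -0.59970, h(2.21) = 3.93443
x_2 = 2.21000 − 3.93443·(2.21000 − 2.09000) / (3.93443 − (-0.59970)) = 2.21000 − (0.47213)/(4.53414) = 2.10587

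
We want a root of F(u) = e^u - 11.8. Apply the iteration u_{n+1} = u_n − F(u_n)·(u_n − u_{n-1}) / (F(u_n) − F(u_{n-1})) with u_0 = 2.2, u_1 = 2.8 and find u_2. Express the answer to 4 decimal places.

F(2.2) = -2.774987, F(2.8) = 4.644647
u_2 = 2.800000 − 4.644647·(2.800000 − 2.200000) / (4.644647 − (-2.774987)) = 2.800000 − (2.786788)/(7.419633) = 2.424404

2.4244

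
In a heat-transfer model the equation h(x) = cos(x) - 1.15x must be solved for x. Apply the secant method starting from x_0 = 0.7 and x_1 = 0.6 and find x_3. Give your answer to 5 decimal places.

h(0.7) = -0.0401578, h(0.6) = 0.1353356
x_2 = 0.6000000 − 0.1353356·(0.6000000 − 0.7000000) / (0.1353356 − (-0.0401578)) = 0.6000000 − (-0.0135336)/(0.1754934) = 0.6771172
h(0.6771172) = 0.0006974
x_3 = 0.6771172 − 0.0006974·(0.6771172 − 0.6000000) / (0.0006974 − 0.1353356) = 0.6771172 − (0.0000538)/(-0.1346382) = 0.6775166

0.67752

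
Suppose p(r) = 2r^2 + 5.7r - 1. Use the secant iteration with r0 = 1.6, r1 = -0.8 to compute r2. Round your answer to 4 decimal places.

-0.2137

p(1.6) = 13.240000, p(-0.8) = -4.280000
r2 = -0.800000 − (-4.280000)·(-0.800000 − 1.600000) / (-4.280000 − 13.240000) = -0.800000 − (10.272000)/(-17.520000) = -0.213699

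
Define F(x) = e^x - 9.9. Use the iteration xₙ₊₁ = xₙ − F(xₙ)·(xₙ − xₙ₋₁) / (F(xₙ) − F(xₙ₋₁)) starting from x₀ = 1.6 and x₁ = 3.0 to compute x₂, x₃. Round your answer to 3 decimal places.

2.058, 2.217

F(1.6) = -4.94697, F(3.0) = 10.18554
x₂ = 3.00000 − 10.18554·(3.00000 − 1.60000) / (10.18554 − (-4.94697)) = 3.00000 − (14.25975)/(15.13250) = 2.05767
F(2.05767) = -2.07226
x₃ = 2.05767 − (-2.07226)·(2.05767 − 3.00000) / (-2.07226 − 10.18554) = 2.05767 − (1.95274)/(-12.25780) = 2.21698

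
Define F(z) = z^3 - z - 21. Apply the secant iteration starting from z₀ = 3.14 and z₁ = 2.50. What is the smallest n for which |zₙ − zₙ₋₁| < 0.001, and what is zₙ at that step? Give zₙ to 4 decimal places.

F(3.14) = 6.819144, F(2.50) = -7.875000
z₂ = 2.500000 − (-7.875000)·(-0.640000)/(-14.694144) = 2.842994;  |Δ| = 0.342994
F(2.842994) = -0.864173
z₃ = 2.842994 − (-0.864173)·(0.342994)/(7.010827) = 2.885272;  |Δ| = 0.042278
F(2.885272) = 0.134027
z₄ = 2.885272 − 0.134027·(0.042278)/(0.998201) = 2.879595;  |Δ| = 0.005677
F(2.879595) = -0.001789
z₅ = 2.879595 − (-0.001789)·(-0.005677)/(-0.135816) = 2.879670;  |Δ| = 0.000075
|z₅ − z₄| = 0.000075 < 0.001

n = 5, zₙ = 2.8797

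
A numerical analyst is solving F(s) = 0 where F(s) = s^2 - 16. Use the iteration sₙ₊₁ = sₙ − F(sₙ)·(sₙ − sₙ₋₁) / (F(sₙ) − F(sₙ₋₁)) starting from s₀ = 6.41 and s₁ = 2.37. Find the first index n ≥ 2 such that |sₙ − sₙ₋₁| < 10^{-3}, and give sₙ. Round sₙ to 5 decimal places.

F(6.41) = 25.0881000, F(2.37) = -10.3831000
s₂ = 2.3700000 − (-10.3831000)·(-4.0400000)/(-35.4712000) = 3.5525854;  |Δ| = 1.1825854
F(3.5525854) = -3.3791368
s₃ = 3.5525854 − (-3.3791368)·(1.1825854)/(7.0039632) = 4.1231364;  |Δ| = 0.5705510
F(4.1231364) = 1.0002537
s₄ = 4.1231364 − 1.0002537·(0.5705510)/(4.3793905) = 3.9928224;  |Δ| = 0.1303140
F(3.9928224) = -0.0573690
s₅ = 3.9928224 − (-0.0573690)·(-0.1303140)/(-1.0576227) = 3.9998911;  |Δ| = 0.0070687
F(3.9998911) = -0.0008712
s₆ = 3.9998911 − (-0.0008712)·(0.0070687)/(0.0564978) = 4.0000001;  |Δ| = 0.0001090
|s₆ − s₅| = 0.0001090 < 10^{-3}

n = 6, sₙ = 4.00000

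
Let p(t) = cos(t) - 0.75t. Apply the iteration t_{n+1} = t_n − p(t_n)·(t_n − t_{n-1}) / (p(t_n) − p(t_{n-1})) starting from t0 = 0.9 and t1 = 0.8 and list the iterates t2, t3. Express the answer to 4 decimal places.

p(0.9) = -0.053390, p(0.8) = 0.096707
t2 = 0.800000 − 0.096707·(0.800000 − 0.900000) / (0.096707 − (-0.053390)) = 0.800000 − (-0.009671)/(0.150097) = 0.864430
p(0.864430) = 0.000752
t3 = 0.864430 − 0.000752·(0.864430 − 0.800000) / (0.000752 − 0.096707) = 0.864430 − (0.000048)/(-0.095955) = 0.864934

0.8644, 0.8649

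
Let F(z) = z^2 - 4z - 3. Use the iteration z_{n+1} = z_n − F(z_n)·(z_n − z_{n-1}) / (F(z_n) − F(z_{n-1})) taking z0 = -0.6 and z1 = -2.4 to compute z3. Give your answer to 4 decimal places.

F(-0.6) = -0.240000, F(-2.4) = 12.360000
z2 = -2.400000 − 12.360000·(-2.400000 − (-0.600000)) / (12.360000 − (-0.240000)) = -2.400000 − (-22.248000)/(12.600000) = -0.634286
F(-0.634286) = -0.060539
z3 = -0.634286 − (-0.060539)·(-0.634286 − (-2.400000)) / (-0.060539 − 12.360000) = -0.634286 − (-0.106894)/(-12.420539) = -0.642892

-0.6429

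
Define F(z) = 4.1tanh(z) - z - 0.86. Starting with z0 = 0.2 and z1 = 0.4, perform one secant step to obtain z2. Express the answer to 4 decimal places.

0.2914

F(0.2) = -0.250761, F(0.4) = 0.297791
z2 = 0.400000 − 0.297791·(0.400000 − 0.200000) / (0.297791 − (-0.250761)) = 0.400000 − (0.059558)/(0.548552) = 0.291427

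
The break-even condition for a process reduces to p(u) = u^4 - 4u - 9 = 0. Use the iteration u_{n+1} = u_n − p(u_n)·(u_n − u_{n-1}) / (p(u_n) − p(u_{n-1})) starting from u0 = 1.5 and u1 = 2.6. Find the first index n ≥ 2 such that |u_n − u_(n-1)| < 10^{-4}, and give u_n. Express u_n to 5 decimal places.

n = 7, u_n = 2.03467

p(1.5) = -9.9375000, p(2.6) = 26.2976000
u2 = 2.6000000 − 26.2976000·(1.1000000)/(36.2351000) = 1.8016757;  |Δ| = 0.7983243
p(1.8016757) = -5.6699570
u3 = 1.8016757 − (-5.6699570)·(-0.7983243)/(-31.9675570) = 1.9432713;  |Δ| = 0.1415956
p(1.9432713) = -2.5126185
u4 = 1.9432713 − (-2.5126185)·(0.1415956)/(3.1573385) = 2.0559534;  |Δ| = 0.1126821
p(2.0559534) = 0.6432460
u5 = 2.0559534 − 0.6432460·(0.1126821)/(3.1558645) = 2.0329859;  |Δ| = 0.0229675
p(2.0329859) = -0.0499922
u6 = 2.0329859 − (-0.0499922)·(-0.0229675)/(-0.6932382) = 2.0346422;  |Δ| = 0.0016563
p(2.0346422) = -0.0008824
u7 = 2.0346422 − (-0.0008824)·(0.0016563)/(0.0491098) = 2.0346720;  |Δ| = 0.0000298
|u7 − u6| = 0.0000298 < 10^{-4}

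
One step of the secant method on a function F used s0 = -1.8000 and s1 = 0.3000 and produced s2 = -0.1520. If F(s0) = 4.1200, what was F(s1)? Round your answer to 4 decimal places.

The secant line through (-1.8000, 4.1200) and (0.3000, F(s1)) crosses zero at s2 = -0.1520.
So (-1.8000, 4.1200), (0.3000, F(s1)), (-0.1520, 0) are collinear:
F(s1) = 4.1200 · (0.3000 − (-0.1520)) / (-1.8000 − (-0.1520)) = 4.1200 · (0.452000)/(-1.648000) = -1.130000

-1.1300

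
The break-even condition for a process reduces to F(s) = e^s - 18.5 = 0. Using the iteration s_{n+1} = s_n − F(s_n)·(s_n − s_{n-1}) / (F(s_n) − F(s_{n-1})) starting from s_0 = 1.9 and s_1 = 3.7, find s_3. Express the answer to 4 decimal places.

2.7794

F(1.9) = -11.814106, F(3.7) = 21.947304
s_2 = 3.700000 − 21.947304·(3.700000 − 1.900000) / (21.947304 − (-11.814106)) = 3.700000 − (39.505148)/(33.761410) = 2.529873
F(2.529873) = -5.948092
s_3 = 2.529873 − (-5.948092)·(2.529873 − 3.700000) / (-5.948092 − 21.947304) = 2.529873 − (6.960025)/(-27.895396) = 2.779377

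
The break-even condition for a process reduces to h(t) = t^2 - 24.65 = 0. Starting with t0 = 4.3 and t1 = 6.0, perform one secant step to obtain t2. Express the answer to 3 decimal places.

4.898

h(4.3) = -6.16000, h(6.0) = 11.35000
t2 = 6.00000 − 11.35000·(6.00000 − 4.30000) / (11.35000 − (-6.16000)) = 6.00000 − (19.29500)/(17.51000) = 4.89806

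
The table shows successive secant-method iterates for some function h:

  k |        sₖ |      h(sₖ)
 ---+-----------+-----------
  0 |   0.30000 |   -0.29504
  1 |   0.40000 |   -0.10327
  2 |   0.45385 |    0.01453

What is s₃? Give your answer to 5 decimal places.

0.44721

s₃ = 0.45385 − 0.01453·(0.45385 − 0.40000) / (0.01453 − (-0.10327))
   = 0.45385 − (0.0007824)/(0.1178000) = 0.4472079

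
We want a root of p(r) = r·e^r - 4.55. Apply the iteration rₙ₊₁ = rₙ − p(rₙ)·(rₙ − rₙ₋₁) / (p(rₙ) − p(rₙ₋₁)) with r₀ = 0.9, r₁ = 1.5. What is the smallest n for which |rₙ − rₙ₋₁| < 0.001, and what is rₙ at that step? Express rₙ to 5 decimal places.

p(0.9) = -2.3363572, p(1.5) = 2.1725336
r₂ = 1.5000000 − 2.1725336·(0.6000000)/(4.5088908) = 1.2109000;  |Δ| = 0.2891000
p(1.2109000) = -0.4856089
r₃ = 1.2109000 − (-0.4856089)·(-0.2891000)/(-2.6581425) = 1.2637149;  |Δ| = 0.0528149
p(1.2637149) = -0.0782910
r₄ = 1.2637149 − (-0.0782910)·(0.0528149)/(0.4073179) = 1.2738665;  |Δ| = 0.0101516
p(1.2738665) = 0.0036236
r₅ = 1.2738665 − 0.0036236·(0.0101516)/(0.0819146) = 1.2734175;  |Δ| = 0.0004491
|r₅ − r₄| = 0.0004491 < 0.001

n = 5, rₙ = 1.27342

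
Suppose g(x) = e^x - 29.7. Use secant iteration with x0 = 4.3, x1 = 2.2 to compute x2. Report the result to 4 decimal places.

g(4.3) = 43.999794, g(2.2) = -20.674987
x2 = 2.200000 − (-20.674987)·(2.200000 − 4.300000) / (-20.674987 − 43.999794) = 2.200000 − (43.417472)/(-64.674780) = 2.871320

2.8713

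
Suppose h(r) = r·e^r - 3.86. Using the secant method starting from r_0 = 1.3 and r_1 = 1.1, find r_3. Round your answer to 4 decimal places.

h(1.3) = 0.910086, h(1.1) = -0.555417
r_2 = 1.100000 − (-0.555417)·(1.100000 − 1.300000) / (-0.555417 − 0.910086) = 1.100000 − (0.111083)/(-1.465503) = 1.175799
h(1.175799) = -0.049552
r_3 = 1.175799 − (-0.049552)·(1.175799 − 1.100000) / (-0.049552 − (-0.555417)) = 1.175799 − (-0.003756)/(0.505865) = 1.183224

1.1832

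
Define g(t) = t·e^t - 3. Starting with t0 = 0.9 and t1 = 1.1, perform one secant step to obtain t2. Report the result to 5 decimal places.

g(0.9) = -0.7863572, g(1.1) = 0.3045826
t2 = 1.1000000 − 0.3045826·(1.1000000 − 0.9000000) / (0.3045826 − (-0.7863572)) = 1.1000000 − (0.0609165)/(1.0909398) = 1.0441614

1.04416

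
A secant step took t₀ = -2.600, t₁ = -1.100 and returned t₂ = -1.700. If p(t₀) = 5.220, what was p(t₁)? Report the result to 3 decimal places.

The secant line through (-2.600, 5.220) and (-1.100, p(t₁)) crosses zero at t₂ = -1.700.
So (-2.600, 5.220), (-1.100, p(t₁)), (-1.700, 0) are collinear:
p(t₁) = 5.220 · (-1.100 − (-1.700)) / (-2.600 − (-1.700)) = 5.220 · (0.60000)/(-0.90000) = -3.48000

-3.480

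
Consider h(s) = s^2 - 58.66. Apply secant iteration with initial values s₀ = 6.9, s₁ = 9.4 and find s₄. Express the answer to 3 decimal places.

7.659

h(6.9) = -11.05000, h(9.4) = 29.70000
s₂ = 9.40000 − 29.70000·(9.40000 − 6.90000) / (29.70000 − (-11.05000)) = 9.40000 − (74.25000)/(40.75000) = 7.57791
h(7.57791) = -1.23522
s₃ = 7.57791 − (-1.23522)·(7.57791 − 9.40000) / (-1.23522 − 29.70000) = 7.57791 − (2.25067)/(-30.93522) = 7.65067
h(7.65067) = -0.12727
s₄ = 7.65067 − (-0.12727)·(7.65067 − 7.57791) / (-0.12727 − (-1.23522)) = 7.65067 − (-0.00926)/(1.10795) = 7.65903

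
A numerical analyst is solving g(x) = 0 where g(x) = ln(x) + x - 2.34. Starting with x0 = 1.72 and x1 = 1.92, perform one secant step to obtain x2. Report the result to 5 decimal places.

g(1.72) = -0.0776757, g(1.92) = 0.2323252
x2 = 1.9200000 − 0.2323252·(1.9200000 − 1.7200000) / (0.2323252 − (-0.0776757)) = 1.9200000 − (0.0464650)/(0.3100009) = 1.7701132

1.77011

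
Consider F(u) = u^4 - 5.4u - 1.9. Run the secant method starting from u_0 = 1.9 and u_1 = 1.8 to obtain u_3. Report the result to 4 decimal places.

F(1.9) = 0.872100, F(1.8) = -1.122400
u_2 = 1.800000 − (-1.122400)·(1.800000 − 1.900000) / (-1.122400 − 0.872100) = 1.800000 − (0.112240)/(-1.994500) = 1.856275
F(1.856275) = -0.050649
u_3 = 1.856275 − (-0.050649)·(1.856275 − 1.800000) / (-0.050649 − (-1.122400)) = 1.856275 − (-0.002850)/(1.071751) = 1.858934

1.8589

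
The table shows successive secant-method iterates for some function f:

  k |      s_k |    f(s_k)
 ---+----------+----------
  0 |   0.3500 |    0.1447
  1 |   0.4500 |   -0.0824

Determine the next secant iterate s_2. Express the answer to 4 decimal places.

s_2 = 0.4500 − (-0.0824)·(0.4500 − 0.3500) / (-0.0824 − 0.1447)
   = 0.4500 − (-0.008240)/(-0.227100) = 0.413716

0.4137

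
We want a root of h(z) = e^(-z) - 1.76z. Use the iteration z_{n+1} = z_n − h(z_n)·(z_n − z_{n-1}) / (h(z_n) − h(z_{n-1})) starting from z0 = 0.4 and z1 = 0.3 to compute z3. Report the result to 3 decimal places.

0.386

h(0.4) = -0.03368, h(0.3) = 0.21282
z2 = 0.30000 − 0.21282·(0.30000 − 0.40000) / (0.21282 − (-0.03368)) = 0.30000 − (-0.02128)/(0.24650) = 0.38634
h(0.38634) = -0.00041
z3 = 0.38634 − (-0.00041)·(0.38634 − 0.30000) / (-0.00041 − 0.21282) = 0.38634 − (-0.00004)/(-0.21323) = 0.38617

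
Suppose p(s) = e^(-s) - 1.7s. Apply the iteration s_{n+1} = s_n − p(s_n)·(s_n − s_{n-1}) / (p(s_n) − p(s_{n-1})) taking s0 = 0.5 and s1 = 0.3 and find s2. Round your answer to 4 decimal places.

p(0.5) = -0.243469, p(0.3) = 0.230818
s2 = 0.300000 − 0.230818·(0.300000 − 0.500000) / (0.230818 − (-0.243469)) = 0.300000 − (-0.046164)/(0.474288) = 0.397333

0.3973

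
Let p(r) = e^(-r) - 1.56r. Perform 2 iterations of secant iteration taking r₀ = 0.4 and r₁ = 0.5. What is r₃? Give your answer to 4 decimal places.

p(0.4) = 0.046320, p(0.5) = -0.173469
r₂ = 0.500000 − (-0.173469)·(0.500000 − 0.400000) / (-0.173469 − 0.046320) = 0.500000 − (-0.017347)/(-0.219789) = 0.421075
p(0.421075) = -0.000536
r₃ = 0.421075 − (-0.000536)·(0.421075 − 0.500000) / (-0.000536 − (-0.173469)) = 0.421075 − (0.000042)/(0.172934) = 0.420830

0.4208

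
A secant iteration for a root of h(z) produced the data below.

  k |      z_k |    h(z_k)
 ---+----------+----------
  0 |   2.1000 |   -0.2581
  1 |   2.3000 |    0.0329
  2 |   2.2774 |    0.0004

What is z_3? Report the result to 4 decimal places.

2.2771

z_3 = 2.2774 − 0.0004·(2.2774 − 2.3000) / (0.0004 − 0.0329)
   = 2.2774 − (-0.000009)/(-0.032500) = 2.277122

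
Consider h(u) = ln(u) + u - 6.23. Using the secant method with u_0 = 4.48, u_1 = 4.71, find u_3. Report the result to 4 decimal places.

h(4.48) = -0.250377, h(4.71) = 0.029688
u_2 = 4.710000 − 0.029688·(4.710000 − 4.480000) / (0.029688 − (-0.250377)) = 4.710000 − (0.006828)/(0.280065) = 4.685619
h(4.685619) = 0.000117
u_3 = 4.685619 − 0.000117·(4.685619 − 4.710000) / (0.000117 − 0.029688) = 4.685619 − (-0.000003)/(-0.029571) = 4.685523

4.6855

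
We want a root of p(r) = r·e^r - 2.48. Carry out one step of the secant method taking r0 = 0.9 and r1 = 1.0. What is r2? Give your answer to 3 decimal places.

0.953

p(0.9) = -0.26636, p(1.0) = 0.23828
r2 = 1.00000 − 0.23828·(1.00000 − 0.90000) / (0.23828 − (-0.26636)) = 1.00000 − (0.02383)/(0.50464) = 0.95278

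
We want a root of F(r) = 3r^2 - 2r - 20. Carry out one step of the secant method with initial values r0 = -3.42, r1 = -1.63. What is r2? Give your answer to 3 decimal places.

F(-3.42) = 21.92920, F(-1.63) = -8.76930
r2 = -1.63000 − (-8.76930)·(-1.63000 − (-3.42000)) / (-8.76930 − 21.92920) = -1.63000 − (-15.69705)/(-30.69850) = -2.14133

-2.141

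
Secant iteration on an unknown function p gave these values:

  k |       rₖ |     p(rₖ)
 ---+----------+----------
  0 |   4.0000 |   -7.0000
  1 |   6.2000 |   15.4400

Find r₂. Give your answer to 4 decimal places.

4.6863

r₂ = 6.2000 − 15.4400·(6.2000 − 4.0000) / (15.4400 − (-7.0000))
   = 6.2000 − (33.968000)/(22.440000) = 4.686275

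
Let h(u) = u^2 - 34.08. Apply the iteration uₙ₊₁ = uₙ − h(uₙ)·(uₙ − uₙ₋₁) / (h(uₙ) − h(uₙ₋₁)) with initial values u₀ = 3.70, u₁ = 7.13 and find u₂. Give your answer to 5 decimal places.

h(3.70) = -20.3900000, h(7.13) = 16.7569000
u₂ = 7.1300000 − 16.7569000·(7.1300000 − 3.7000000) / (16.7569000 − (-20.3900000)) = 7.1300000 − (57.4761670)/(37.1469000) = 5.5827331

5.58273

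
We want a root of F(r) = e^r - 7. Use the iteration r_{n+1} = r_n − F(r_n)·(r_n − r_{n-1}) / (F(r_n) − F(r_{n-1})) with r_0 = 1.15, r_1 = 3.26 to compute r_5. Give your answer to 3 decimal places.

1.939

F(1.15) = -3.84181, F(3.26) = 19.04954
r_2 = 3.26000 − 19.04954·(3.26000 − 1.15000) / (19.04954 − (-3.84181)) = 3.26000 − (40.19452)/(22.89134) = 1.50412
F(1.50412) = -2.49982
r_3 = 1.50412 − (-2.49982)·(1.50412 − 3.26000) / (-2.49982 − 19.04954) = 1.50412 − (4.38940)/(-21.54936) = 1.70781
F(1.70781) = -1.48315
r_4 = 1.70781 − (-1.48315)·(1.70781 − 1.50412) / (-1.48315 − (-2.49982)) = 1.70781 − (-0.30210)/(1.01667) = 2.00496
F(2.00496) = 0.42577
r_5 = 2.00496 − 0.42577·(2.00496 − 1.70781) / (0.42577 − (-1.48315)) = 2.00496 − (0.12652)/(1.90892) = 1.93868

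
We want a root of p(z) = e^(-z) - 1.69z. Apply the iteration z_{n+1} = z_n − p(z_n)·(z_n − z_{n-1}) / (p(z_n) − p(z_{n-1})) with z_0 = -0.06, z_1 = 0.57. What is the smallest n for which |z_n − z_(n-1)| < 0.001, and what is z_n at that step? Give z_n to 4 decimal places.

n = 4, z_n = 0.3976

p(-0.06) = 1.163237, p(0.57) = -0.397775
z_2 = 0.570000 − (-0.397775)·(0.630000)/(-1.561011) = 0.409464;  |Δ| = 0.160536
p(0.409464) = -0.027989
z_3 = 0.409464 − (-0.027989)·(-0.160536)/(0.369786) = 0.397313;  |Δ| = 0.012151
p(0.397313) = 0.000664
z_4 = 0.397313 − 0.000664·(-0.012151)/(0.028652) = 0.397595;  |Δ| = 0.000281
|z_4 − z_3| = 0.000281 < 0.001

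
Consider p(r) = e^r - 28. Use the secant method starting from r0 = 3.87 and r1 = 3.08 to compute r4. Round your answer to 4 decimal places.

p(3.87) = 19.942386, p(3.08) = -6.241598
r2 = 3.080000 − (-6.241598)·(3.080000 − 3.870000) / (-6.241598 − 19.942386) = 3.080000 − (4.930862)/(-26.183984) = 3.268316
p(3.268316) = -1.732933
r3 = 3.268316 − (-1.732933)·(3.268316 − 3.080000) / (-1.732933 − (-6.241598)) = 3.268316 − (-0.326339)/(4.508665) = 3.340696
p(3.340696) = 0.238784
r4 = 3.340696 − 0.238784·(3.340696 − 3.268316) / (0.238784 − (-1.732933)) = 3.340696 − (0.017283)/(1.971716) = 3.331931

3.3319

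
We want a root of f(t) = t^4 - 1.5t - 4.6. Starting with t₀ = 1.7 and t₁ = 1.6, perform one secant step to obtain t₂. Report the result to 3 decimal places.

1.627

f(1.7) = 1.20210, f(1.6) = -0.44640
t₂ = 1.60000 − (-0.44640)·(1.60000 − 1.70000) / (-0.44640 − 1.20210) = 1.60000 − (0.04464)/(-1.64850) = 1.62708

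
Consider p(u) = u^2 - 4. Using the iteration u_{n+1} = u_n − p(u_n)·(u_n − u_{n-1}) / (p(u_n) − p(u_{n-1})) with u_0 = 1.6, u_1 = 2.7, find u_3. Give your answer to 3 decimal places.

p(1.6) = -1.44000, p(2.7) = 3.29000
u_2 = 2.70000 − 3.29000·(2.70000 − 1.60000) / (3.29000 − (-1.44000)) = 2.70000 − (3.61900)/(4.73000) = 1.93488
p(1.93488) = -0.25622
u_3 = 1.93488 − (-0.25622)·(1.93488 − 2.70000) / (-0.25622 − 3.29000) = 1.93488 − (0.19604)/(-3.54622) = 1.99017

1.990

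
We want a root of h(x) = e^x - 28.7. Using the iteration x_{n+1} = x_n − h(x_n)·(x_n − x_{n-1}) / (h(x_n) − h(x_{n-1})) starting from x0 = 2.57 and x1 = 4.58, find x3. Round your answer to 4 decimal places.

h(2.57) = -15.634176, h(4.58) = 68.814394
x2 = 4.580000 − 68.814394·(4.580000 − 2.570000) / (68.814394 − (-15.634176)) = 4.580000 − (138.316932)/(84.448570) = 2.942116
h(2.942116) = -9.744079
x3 = 2.942116 − (-9.744079)·(2.942116 − 4.580000) / (-9.744079 − 68.814394) = 2.942116 − (15.959668)/(-78.558473) = 3.145273

3.1453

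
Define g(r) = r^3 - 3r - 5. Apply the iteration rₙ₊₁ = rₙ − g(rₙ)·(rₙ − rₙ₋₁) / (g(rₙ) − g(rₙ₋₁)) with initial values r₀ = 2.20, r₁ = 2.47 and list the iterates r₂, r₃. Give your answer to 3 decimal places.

g(2.20) = -0.95200, g(2.47) = 2.65922
r₂ = 2.47000 − 2.65922·(2.47000 − 2.20000) / (2.65922 − (-0.95200)) = 2.47000 − (0.71799)/(3.61122) = 2.27118
g(2.27118) = -0.09823
r₃ = 2.27118 − (-0.09823)·(2.27118 − 2.47000) / (-0.09823 − 2.65922) = 2.27118 − (0.01953)/(-2.75745) = 2.27826

2.271, 2.278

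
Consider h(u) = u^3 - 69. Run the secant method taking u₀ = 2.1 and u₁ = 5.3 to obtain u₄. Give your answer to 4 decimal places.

h(2.1) = -59.739000, h(5.3) = 79.877000
u₂ = 5.300000 − 79.877000·(5.300000 − 2.100000) / (79.877000 − (-59.739000)) = 5.300000 − (255.606400)/(139.616000) = 3.469218
h(3.469218) = -27.246303
u₃ = 3.469218 − (-27.246303)·(3.469218 − 5.300000) / (-27.246303 − 79.877000) = 3.469218 − (49.882030)/(-107.123303) = 3.934869
h(3.934869) = -8.075659
u₄ = 3.934869 − (-8.075659)·(3.934869 − 3.469218) / (-8.075659 − (-27.246303)) = 3.934869 − (-3.760435)/(19.170644) = 4.131025

4.1310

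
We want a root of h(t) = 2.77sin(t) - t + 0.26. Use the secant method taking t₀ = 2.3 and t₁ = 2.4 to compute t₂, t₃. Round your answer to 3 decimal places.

h(2.3) = 0.02560, h(2.4) = -0.26897
t₂ = 2.40000 − (-0.26897)·(2.40000 − 2.30000) / (-0.26897 − 0.02560) = 2.40000 − (-0.02690)/(-0.29457) = 2.30869
h(2.30869) = 0.00079
t₃ = 2.30869 − 0.00079·(2.30869 − 2.40000) / (0.00079 − (-0.26897)) = 2.30869 − (-0.00007)/(0.26976) = 2.30896

2.309, 2.309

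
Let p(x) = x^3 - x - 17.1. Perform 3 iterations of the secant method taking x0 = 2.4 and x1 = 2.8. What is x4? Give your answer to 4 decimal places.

p(2.4) = -5.676000, p(2.8) = 2.052000
x2 = 2.800000 − 2.052000·(2.800000 − 2.400000) / (2.052000 − (-5.676000)) = 2.800000 − (0.820800)/(7.728000) = 2.693789
p(2.693789) = -0.246315
x3 = 2.693789 − (-0.246315)·(2.693789 − 2.800000) / (-0.246315 − 2.052000) = 2.693789 − (0.026161)/(-2.298315) = 2.705172
p(2.705172) = -0.008850
x4 = 2.705172 − (-0.008850)·(2.705172 − 2.693789) / (-0.008850 − (-0.246315)) = 2.705172 − (-0.000101)/(0.237465) = 2.705596

2.7056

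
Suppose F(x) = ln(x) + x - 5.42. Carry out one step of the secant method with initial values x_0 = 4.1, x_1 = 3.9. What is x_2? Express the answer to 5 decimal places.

4.02721

F(4.1) = 0.0909870, F(3.9) = -0.1590234
x_2 = 3.9000000 − (-0.1590234)·(3.9000000 − 4.1000000) / (-0.1590234 − 0.0909870) = 3.9000000 − (0.0318047)/(-0.2500104) = 4.0272135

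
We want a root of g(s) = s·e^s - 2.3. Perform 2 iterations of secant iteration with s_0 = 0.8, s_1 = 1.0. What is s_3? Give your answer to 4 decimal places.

0.9178

g(0.8) = -0.519567, g(1.0) = 0.418282
s_2 = 1.000000 − 0.418282·(1.000000 − 0.800000) / (0.418282 − (-0.519567)) = 1.000000 − (0.083656)/(0.937849) = 0.910800
g(0.910800) = -0.035469
s_3 = 0.910800 − (-0.035469)·(0.910800 − 1.000000) / (-0.035469 − 0.418282) = 0.910800 − (0.003164)/(-0.453751) = 0.917772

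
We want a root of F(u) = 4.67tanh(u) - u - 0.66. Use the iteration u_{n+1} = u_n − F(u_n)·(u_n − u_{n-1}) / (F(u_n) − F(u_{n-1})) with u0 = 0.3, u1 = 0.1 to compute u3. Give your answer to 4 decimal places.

0.1824

F(0.3) = 0.400430, F(0.1) = -0.294550
u2 = 0.100000 − (-0.294550)·(0.100000 − 0.300000) / (-0.294550 − 0.400430) = 0.100000 − (0.058910)/(-0.694980) = 0.184765
F(0.184765) = 0.008401
u3 = 0.184765 − 0.008401·(0.184765 − 0.100000) / (0.008401 − (-0.294550)) = 0.184765 − (0.000712)/(0.302952) = 0.182414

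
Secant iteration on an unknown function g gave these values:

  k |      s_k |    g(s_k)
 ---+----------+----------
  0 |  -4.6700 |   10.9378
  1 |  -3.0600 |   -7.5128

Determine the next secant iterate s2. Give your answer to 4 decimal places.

s2 = -3.0600 − (-7.5128)·(-3.0600 − (-4.6700)) / (-7.5128 − 10.9378)
   = -3.0600 − (-12.095608)/(-18.450600) = -3.715567

-3.7156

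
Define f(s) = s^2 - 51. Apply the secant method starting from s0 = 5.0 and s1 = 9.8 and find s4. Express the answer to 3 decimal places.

7.143

f(5.0) = -26.00000, f(9.8) = 45.04000
s2 = 9.80000 − 45.04000·(9.80000 − 5.00000) / (45.04000 − (-26.00000)) = 9.80000 − (216.19200)/(71.04000) = 6.75676
f(6.75676) = -5.34624
s3 = 6.75676 − (-5.34624)·(6.75676 − 9.80000) / (-5.34624 − 45.04000) = 6.75676 − (16.26990)/(-50.38624) = 7.07966
f(7.07966) = -0.87841
s4 = 7.07966 − (-0.87841)·(7.07966 − 6.75676) / (-0.87841 − (-5.34624)) = 7.07966 − (-0.28364)/(4.46783) = 7.14315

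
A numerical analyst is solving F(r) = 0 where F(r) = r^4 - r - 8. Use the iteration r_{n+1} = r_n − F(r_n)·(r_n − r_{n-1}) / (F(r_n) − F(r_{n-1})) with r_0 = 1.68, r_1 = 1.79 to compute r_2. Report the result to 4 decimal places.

F(1.68) = -1.714058, F(1.79) = 0.476257
r_2 = 1.790000 − 0.476257·(1.790000 − 1.680000) / (0.476257 − (-1.714058)) = 1.790000 − (0.052388)/(2.190315) = 1.766082

1.7661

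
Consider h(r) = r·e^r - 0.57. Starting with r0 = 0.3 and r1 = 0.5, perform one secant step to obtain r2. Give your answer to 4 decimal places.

0.3787

h(0.3) = -0.165042, h(0.5) = 0.254361
r2 = 0.500000 − 0.254361·(0.500000 − 0.300000) / (0.254361 − (-0.165042)) = 0.500000 − (0.050872)/(0.419403) = 0.378703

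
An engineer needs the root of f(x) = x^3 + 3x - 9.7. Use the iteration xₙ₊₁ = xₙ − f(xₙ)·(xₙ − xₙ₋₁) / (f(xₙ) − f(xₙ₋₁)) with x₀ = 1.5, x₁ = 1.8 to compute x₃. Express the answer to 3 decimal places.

f(1.5) = -1.82500, f(1.8) = 1.53200
x₂ = 1.80000 − 1.53200·(1.80000 − 1.50000) / (1.53200 − (-1.82500)) = 1.80000 − (0.45960)/(3.35700) = 1.66309
f(1.66309) = -0.11082
x₃ = 1.66309 − (-0.11082)·(1.66309 − 1.80000) / (-0.11082 − 1.53200) = 1.66309 − (0.01517)/(-1.64282) = 1.67233

1.672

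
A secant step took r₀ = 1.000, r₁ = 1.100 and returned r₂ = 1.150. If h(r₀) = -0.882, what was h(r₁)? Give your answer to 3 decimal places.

-0.294

The secant line through (1.000, -0.882) and (1.100, h(r₁)) crosses zero at r₂ = 1.150.
So (1.000, -0.882), (1.100, h(r₁)), (1.150, 0) are collinear:
h(r₁) = -0.882 · (1.100 − 1.150) / (1.000 − 1.150) = -0.882 · (-0.05000)/(-0.15000) = -0.29400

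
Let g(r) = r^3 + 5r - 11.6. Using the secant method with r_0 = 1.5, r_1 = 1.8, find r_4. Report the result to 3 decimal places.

g(1.5) = -0.72500, g(1.8) = 3.23200
r_2 = 1.80000 − 3.23200·(1.80000 − 1.50000) / (3.23200 − (-0.72500)) = 1.80000 − (0.96960)/(3.95700) = 1.55497
g(1.55497) = -0.06539
r_3 = 1.55497 − (-0.06539)·(1.55497 − 1.80000) / (-0.06539 − 3.23200) = 1.55497 − (0.01602)/(-3.29739) = 1.55983
g(1.55983) = -0.00574
r_4 = 1.55983 − (-0.00574)·(1.55983 − 1.55497) / (-0.00574 − (-0.06539)) = 1.55983 − (-0.00003)/(0.05965) = 1.56029

1.560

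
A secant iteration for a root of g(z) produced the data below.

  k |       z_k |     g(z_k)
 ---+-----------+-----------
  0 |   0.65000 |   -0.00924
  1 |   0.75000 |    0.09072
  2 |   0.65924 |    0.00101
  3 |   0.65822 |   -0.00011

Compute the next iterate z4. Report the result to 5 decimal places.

0.65832

z4 = 0.65822 − (-0.00011)·(0.65822 − 0.65924) / (-0.00011 − 0.00101)
   = 0.65822 − (0.0000001)/(-0.0011200) = 0.6583202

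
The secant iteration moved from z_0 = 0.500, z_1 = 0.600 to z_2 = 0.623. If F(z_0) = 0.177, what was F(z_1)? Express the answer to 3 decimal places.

0.033

The secant line through (0.500, 0.177) and (0.600, F(z_1)) crosses zero at z_2 = 0.623.
So (0.500, 0.177), (0.600, F(z_1)), (0.623, 0) are collinear:
F(z_1) = 0.177 · (0.600 − 0.623) / (0.500 − 0.623) = 0.177 · (-0.02300)/(-0.12300) = 0.03310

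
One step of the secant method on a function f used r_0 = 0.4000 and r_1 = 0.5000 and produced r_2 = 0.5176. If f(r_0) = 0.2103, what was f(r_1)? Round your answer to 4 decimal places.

The secant line through (0.4000, 0.2103) and (0.5000, f(r_1)) crosses zero at r_2 = 0.5176.
So (0.4000, 0.2103), (0.5000, f(r_1)), (0.5176, 0) are collinear:
f(r_1) = 0.2103 · (0.5000 − 0.5176) / (0.4000 − 0.5176) = 0.2103 · (-0.017600)/(-0.117600) = 0.031473

0.0315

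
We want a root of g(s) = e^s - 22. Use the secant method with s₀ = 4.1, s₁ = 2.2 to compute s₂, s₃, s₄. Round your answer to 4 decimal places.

2.6804, 3.3199, 3.0430

g(4.1) = 38.340288, g(2.2) = -12.974987
s₂ = 2.200000 − (-12.974987)·(2.200000 − 4.100000) / (-12.974987 − 38.340288) = 2.200000 − (24.652474)/(-51.315274) = 2.680412
g(2.680412) = -7.408896
s₃ = 2.680412 − (-7.408896)·(2.680412 − 2.200000) / (-7.408896 − (-12.974987)) = 2.680412 − (-3.559323)/(5.566090) = 3.319878
g(3.319878) = 5.656963
s₄ = 3.319878 − 5.656963·(3.319878 − 2.680412) / (5.656963 − (-7.408896)) = 3.319878 − (3.617433)/(13.065859) = 3.043016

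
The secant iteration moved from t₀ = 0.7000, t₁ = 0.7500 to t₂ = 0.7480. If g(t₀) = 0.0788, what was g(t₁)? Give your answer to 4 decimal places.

The secant line through (0.7000, 0.0788) and (0.7500, g(t₁)) crosses zero at t₂ = 0.7480.
So (0.7000, 0.0788), (0.7500, g(t₁)), (0.7480, 0) are collinear:
g(t₁) = 0.0788 · (0.7500 − 0.7480) / (0.7000 − 0.7480) = 0.0788 · (0.002000)/(-0.048000) = -0.003283

-0.0033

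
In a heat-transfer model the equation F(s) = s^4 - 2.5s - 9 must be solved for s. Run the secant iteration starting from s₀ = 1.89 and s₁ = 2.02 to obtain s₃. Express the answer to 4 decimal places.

1.9279

F(1.89) = -0.965102, F(2.02) = 2.599664
s₂ = 2.020000 − 2.599664·(2.020000 − 1.890000) / (2.599664 − (-0.965102)) = 2.020000 − (0.337956)/(3.564766) = 1.925195
F(1.925195) = -0.075757
s₃ = 1.925195 − (-0.075757)·(1.925195 − 2.020000) / (-0.075757 − 2.599664) = 1.925195 − (0.007182)/(-2.675421) = 1.927880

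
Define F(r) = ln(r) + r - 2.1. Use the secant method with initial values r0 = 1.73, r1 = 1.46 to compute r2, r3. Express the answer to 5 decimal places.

F(1.73) = 0.1781214, F(1.46) = -0.2615636
r2 = 1.4600000 − (-0.2615636)·(1.4600000 − 1.7300000) / (-0.2615636 − 0.1781214) = 1.4600000 − (0.0706222)/(-0.4396850) = 1.6206199
F(1.6206199) = 0.0034287
r3 = 1.6206199 − 0.0034287·(1.6206199 − 1.4600000) / (0.0034287 − (-0.2615636)) = 1.6206199 − (0.0005507)/(0.2649922) = 1.6185417

1.62062, 1.61854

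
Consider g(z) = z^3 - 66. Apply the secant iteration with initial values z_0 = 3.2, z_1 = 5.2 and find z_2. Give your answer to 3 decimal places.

3.816

g(3.2) = -33.23200, g(5.2) = 74.60800
z_2 = 5.20000 − 74.60800·(5.20000 − 3.20000) / (74.60800 − (-33.23200)) = 5.20000 − (149.21600)/(107.84000) = 3.81632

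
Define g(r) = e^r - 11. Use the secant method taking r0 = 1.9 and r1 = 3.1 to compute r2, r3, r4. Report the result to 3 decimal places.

2.234, 2.346, 2.402

g(1.9) = -4.31411, g(3.1) = 11.19795
r2 = 3.10000 − 11.19795·(3.10000 − 1.90000) / (11.19795 − (-4.31411)) = 3.10000 − (13.43754)/(15.51206) = 2.23374
g(2.23374) = -1.66533
r3 = 2.23374 − (-1.66533)·(2.23374 − 3.10000) / (-1.66533 − 11.19795) = 2.23374 − (1.44261)/(-12.86328) = 2.34589
g(2.34589) = -0.55748
r4 = 2.34589 − (-0.55748)·(2.34589 − 2.23374) / (-0.55748 − (-1.66533)) = 2.34589 − (-0.06252)/(1.10784) = 2.40232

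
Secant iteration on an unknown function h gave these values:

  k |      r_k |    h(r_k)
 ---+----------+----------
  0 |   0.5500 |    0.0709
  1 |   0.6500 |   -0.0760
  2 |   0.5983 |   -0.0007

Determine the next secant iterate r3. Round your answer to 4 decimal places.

r3 = 0.5983 − (-0.0007)·(0.5983 − 0.6500) / (-0.0007 − (-0.0760))
   = 0.5983 − (0.000036)/(0.075300) = 0.597819

0.5978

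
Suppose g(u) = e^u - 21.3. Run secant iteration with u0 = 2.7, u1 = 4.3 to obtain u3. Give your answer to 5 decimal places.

g(2.7) = -6.4202683, g(4.3) = 52.3997937
u2 = 4.3000000 − 52.3997937·(4.3000000 − 2.7000000) / (52.3997937 − (-6.4202683)) = 4.3000000 − (83.8396699)/(58.8200620) = 2.8746416
g(2.8746416) = -3.5809277
u3 = 2.8746416 − (-3.5809277)·(2.8746416 − 4.3000000) / (-3.5809277 − 52.3997937) = 2.8746416 − (5.1041054)/(-55.9807214) = 2.9658177

2.96582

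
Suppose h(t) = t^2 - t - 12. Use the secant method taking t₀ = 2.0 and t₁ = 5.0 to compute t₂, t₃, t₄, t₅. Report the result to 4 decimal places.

3.6667, 3.9565, 4.0022, 4.0000

h(2.0) = -10.000000, h(5.0) = 8.000000
t₂ = 5.000000 − 8.000000·(5.000000 − 2.000000) / (8.000000 − (-10.000000)) = 5.000000 − (24.000000)/(18.000000) = 3.666667
h(3.666667) = -2.222222
t₃ = 3.666667 − (-2.222222)·(3.666667 − 5.000000) / (-2.222222 − 8.000000) = 3.666667 − (2.962963)/(-10.222222) = 3.956522
h(3.956522) = -0.302457
t₄ = 3.956522 − (-0.302457)·(3.956522 − 3.666667) / (-0.302457 − (-2.222222)) = 3.956522 − (-0.087669)/(1.919765) = 4.002188
h(4.002188) = 0.015322
t₅ = 4.002188 − 0.015322·(4.002188 − 3.956522) / (0.015322 − (-0.302457)) = 4.002188 − (0.000700)/(0.317780) = 3.999986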